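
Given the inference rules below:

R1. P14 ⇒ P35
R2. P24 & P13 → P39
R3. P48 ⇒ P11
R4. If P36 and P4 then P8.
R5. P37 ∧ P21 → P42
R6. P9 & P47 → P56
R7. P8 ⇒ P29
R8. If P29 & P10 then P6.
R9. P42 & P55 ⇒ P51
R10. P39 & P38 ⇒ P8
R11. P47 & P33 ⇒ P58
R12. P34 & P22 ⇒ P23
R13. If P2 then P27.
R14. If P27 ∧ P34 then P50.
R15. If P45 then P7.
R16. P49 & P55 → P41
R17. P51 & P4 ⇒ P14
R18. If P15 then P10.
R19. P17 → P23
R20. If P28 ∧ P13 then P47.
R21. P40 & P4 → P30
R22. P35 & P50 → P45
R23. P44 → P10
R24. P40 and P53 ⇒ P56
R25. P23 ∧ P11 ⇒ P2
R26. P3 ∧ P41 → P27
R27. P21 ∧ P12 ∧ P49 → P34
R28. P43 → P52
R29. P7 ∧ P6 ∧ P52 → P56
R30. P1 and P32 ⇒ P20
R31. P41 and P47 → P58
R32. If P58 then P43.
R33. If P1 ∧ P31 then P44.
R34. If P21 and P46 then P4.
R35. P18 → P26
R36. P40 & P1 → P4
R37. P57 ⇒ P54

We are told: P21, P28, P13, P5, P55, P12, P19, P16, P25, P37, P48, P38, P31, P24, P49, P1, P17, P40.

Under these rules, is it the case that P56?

P39  (by R2: P24, P13)
P11  (by R3: P48)
P42  (by R5: P37, P21)
P51  (by R9: P42, P55)
P8  (by R10: P39, P38)
P41  (by R16: P49, P55)
P23  (by R19: P17)
P47  (by R20: P28, P13)
P2  (by R25: P23, P11)
P34  (by R27: P21, P12, P49)
P58  (by R31: P41, P47)
P43  (by R32: P58)
P44  (by R33: P1, P31)
P4  (by R36: P40, P1)
P29  (by R7: P8)
P27  (by R13: P2)
P50  (by R14: P27, P34)
P14  (by R17: P51, P4)
P10  (by R23: P44)
P52  (by R28: P43)
P35  (by R1: P14)
P6  (by R8: P29, P10)
P45  (by R22: P35, P50)
P7  (by R15: P45)
P56  (by R29: P7, P6, P52)

Yes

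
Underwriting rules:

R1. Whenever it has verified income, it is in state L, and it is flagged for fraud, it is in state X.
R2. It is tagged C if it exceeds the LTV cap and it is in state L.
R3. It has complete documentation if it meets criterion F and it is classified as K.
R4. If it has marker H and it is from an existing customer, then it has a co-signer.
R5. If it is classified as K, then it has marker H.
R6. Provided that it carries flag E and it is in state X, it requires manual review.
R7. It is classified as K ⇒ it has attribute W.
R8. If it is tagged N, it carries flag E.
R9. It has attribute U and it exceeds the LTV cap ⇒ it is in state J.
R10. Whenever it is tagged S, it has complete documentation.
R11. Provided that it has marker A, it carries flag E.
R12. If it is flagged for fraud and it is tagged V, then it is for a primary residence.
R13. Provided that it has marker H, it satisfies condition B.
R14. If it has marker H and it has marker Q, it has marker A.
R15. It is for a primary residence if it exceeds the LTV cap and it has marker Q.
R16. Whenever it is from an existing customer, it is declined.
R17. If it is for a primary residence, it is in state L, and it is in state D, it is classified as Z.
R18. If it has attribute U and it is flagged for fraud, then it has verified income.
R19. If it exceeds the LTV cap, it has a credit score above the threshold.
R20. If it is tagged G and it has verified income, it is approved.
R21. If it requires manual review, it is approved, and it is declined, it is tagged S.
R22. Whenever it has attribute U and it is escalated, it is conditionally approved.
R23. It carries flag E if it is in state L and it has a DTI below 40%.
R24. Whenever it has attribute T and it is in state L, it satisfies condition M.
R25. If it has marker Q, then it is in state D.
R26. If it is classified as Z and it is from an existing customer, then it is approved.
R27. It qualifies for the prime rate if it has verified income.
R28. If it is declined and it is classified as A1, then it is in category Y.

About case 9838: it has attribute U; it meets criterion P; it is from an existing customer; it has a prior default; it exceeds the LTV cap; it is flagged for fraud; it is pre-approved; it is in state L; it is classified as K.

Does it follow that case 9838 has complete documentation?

No

Forward chaining from the given facts derives: is tagged C, has marker H, has attribute W, is in state J, satisfies condition B, is declined, has verified income, has a credit score above the threshold, qualifies for the prime rate, is in state X, has a co-signer.
Rules concluding "it has complete documentation": R3 needs "it meets criterion F"; R10 needs "it is tagged S" — none of these are established.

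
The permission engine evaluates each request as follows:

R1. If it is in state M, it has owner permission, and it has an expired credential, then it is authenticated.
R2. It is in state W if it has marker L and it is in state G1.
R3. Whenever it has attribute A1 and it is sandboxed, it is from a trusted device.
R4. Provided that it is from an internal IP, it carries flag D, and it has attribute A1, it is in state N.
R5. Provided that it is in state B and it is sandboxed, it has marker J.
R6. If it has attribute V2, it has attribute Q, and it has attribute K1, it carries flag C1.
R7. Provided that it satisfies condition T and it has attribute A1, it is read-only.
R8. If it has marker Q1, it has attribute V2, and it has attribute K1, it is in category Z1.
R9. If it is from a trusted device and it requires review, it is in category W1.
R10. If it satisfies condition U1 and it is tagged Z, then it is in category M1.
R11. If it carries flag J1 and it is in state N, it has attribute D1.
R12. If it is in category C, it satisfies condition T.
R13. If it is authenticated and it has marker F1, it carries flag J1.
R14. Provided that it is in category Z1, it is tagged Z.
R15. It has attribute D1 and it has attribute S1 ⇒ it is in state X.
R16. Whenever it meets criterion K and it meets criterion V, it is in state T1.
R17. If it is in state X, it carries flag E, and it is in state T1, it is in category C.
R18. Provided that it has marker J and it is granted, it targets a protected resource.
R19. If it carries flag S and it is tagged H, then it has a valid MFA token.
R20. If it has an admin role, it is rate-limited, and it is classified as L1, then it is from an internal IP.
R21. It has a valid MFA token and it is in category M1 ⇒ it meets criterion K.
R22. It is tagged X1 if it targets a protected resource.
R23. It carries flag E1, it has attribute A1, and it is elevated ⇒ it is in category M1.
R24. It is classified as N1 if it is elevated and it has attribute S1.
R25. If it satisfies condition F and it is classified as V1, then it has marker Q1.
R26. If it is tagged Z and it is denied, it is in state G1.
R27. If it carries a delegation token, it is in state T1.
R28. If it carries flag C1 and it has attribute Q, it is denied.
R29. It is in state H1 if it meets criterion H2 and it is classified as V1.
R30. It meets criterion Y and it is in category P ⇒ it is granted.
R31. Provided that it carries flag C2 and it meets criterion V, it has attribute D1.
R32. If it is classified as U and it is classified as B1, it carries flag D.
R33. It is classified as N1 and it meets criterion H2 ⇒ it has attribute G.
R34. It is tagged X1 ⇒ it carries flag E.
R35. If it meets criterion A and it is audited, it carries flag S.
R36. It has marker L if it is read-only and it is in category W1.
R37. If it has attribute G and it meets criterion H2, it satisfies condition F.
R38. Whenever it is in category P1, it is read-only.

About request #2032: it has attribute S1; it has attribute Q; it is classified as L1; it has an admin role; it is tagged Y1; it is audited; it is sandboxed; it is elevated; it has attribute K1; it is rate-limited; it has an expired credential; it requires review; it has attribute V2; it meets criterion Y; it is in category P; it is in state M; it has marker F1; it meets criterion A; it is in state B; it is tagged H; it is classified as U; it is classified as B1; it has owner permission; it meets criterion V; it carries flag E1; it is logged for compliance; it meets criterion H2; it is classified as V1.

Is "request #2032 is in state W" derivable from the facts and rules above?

Forward chaining from the given facts derives: is authenticated, has marker J, carries flag C1, carries flag J1, is from an internal IP, is classified as N1, is denied, is in state H1, is granted, carries flag D, has attribute G, carries flag S, satisfies condition F, targets a protected resource, has a valid MFA token, is tagged X1, has marker Q1, carries flag E, is in category Z1, is tagged Z, is in state G1.
The only rule concluding "it is in state W" is R2, which needs "it has marker L"; that is never established.

No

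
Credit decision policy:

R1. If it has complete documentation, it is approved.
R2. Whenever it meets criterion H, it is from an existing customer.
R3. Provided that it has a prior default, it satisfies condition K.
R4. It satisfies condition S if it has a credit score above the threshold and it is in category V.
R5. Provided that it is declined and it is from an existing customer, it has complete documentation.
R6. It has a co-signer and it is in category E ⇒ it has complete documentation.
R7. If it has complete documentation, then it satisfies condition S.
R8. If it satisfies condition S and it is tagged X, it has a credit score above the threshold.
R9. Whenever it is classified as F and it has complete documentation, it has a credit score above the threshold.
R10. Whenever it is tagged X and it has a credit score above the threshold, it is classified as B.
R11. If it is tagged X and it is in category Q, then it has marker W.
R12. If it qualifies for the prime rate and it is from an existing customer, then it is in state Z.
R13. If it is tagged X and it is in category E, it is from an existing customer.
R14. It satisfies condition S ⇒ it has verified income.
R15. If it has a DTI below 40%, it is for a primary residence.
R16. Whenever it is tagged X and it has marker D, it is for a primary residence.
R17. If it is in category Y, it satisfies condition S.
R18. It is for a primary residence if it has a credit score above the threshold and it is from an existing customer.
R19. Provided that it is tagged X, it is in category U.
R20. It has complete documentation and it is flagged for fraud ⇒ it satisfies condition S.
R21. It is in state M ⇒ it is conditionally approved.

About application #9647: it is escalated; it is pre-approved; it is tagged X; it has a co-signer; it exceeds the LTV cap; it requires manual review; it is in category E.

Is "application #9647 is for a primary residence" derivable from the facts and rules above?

By R6 (it has a co-signer, it is in category E): it has complete documentation.
By R7 (it has complete documentation): it satisfies condition S.
By R8 (it satisfies condition S, it is tagged X): it has a credit score above the threshold.
By R13 (it is tagged X, it is in category E): it is from an existing customer.
By R18 (it has a credit score above the threshold, it is from an existing customer): it is for a primary residence.

Yes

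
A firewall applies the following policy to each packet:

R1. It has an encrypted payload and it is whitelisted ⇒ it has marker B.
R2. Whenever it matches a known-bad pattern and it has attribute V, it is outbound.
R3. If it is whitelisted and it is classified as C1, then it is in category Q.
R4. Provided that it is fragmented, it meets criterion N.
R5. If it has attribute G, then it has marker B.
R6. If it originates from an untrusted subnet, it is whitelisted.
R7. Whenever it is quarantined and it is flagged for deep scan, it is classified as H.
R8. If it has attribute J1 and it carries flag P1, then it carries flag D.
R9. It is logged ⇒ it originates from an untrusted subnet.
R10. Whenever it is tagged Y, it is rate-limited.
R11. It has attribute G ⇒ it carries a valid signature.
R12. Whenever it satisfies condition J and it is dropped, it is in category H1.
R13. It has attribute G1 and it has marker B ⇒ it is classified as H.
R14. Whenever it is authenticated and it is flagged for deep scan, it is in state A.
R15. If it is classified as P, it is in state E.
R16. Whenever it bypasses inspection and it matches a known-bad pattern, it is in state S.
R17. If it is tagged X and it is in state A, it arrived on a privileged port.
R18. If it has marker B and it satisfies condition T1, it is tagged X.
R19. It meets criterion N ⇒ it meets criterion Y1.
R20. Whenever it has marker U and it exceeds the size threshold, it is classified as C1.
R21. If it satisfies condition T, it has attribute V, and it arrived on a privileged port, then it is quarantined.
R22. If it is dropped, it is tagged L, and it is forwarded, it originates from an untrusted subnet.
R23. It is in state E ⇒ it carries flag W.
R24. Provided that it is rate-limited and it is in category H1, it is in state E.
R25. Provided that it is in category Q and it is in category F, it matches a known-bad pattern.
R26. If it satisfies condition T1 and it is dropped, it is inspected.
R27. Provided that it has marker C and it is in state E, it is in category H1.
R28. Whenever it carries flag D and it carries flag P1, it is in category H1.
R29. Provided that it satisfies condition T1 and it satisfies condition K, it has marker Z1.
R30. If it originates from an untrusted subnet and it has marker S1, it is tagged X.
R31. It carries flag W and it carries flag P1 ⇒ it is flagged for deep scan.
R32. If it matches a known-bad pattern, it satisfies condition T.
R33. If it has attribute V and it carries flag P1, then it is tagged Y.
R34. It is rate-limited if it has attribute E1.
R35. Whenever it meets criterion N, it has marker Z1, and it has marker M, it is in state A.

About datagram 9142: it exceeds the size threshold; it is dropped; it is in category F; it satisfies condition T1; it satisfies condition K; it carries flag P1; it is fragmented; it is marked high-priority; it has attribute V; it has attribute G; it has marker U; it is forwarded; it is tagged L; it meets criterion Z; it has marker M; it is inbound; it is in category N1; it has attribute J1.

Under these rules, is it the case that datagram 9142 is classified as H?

By R4 (it is fragmented): it meets criterion N.
By R5 (it has attribute G): it has marker B.
By R8 (it has attribute J1, it carries flag P1): it carries flag D.
By R18 (it has marker B, it satisfies condition T1): it is tagged X.
By R20 (it has marker U, it exceeds the size threshold): it is classified as C1.
By R22 (it is dropped, it is tagged L, it is forwarded): it originates from an untrusted subnet.
By R28 (it carries flag D, it carries flag P1): it is in category H1.
By R29 (it satisfies condition T1, it satisfies condition K): it has marker Z1.
By R33 (it has attribute V, it carries flag P1): it is tagged Y.
By R35 (it meets criterion N, it has marker Z1, it has marker M): it is in state A.
By R6 (it originates from an untrusted subnet): it is whitelisted.
By R10 (it is tagged Y): it is rate-limited.
By R17 (it is tagged X, it is in state A): it arrived on a privileged port.
By R24 (it is rate-limited, it is in category H1): it is in state E.
By R3 (it is whitelisted, it is classified as C1): it is in category Q.
By R23 (it is in state E): it carries flag W.
By R25 (it is in category Q, it is in category F): it matches a known-bad pattern.
By R31 (it carries flag W, it carries flag P1): it is flagged for deep scan.
By R32 (it matches a known-bad pattern): it satisfies condition T.
By R21 (it satisfies condition T, it has attribute V, it arrived on a privileged port): it is quarantined.
By R7 (it is quarantined, it is flagged for deep scan): it is classified as H.

Yes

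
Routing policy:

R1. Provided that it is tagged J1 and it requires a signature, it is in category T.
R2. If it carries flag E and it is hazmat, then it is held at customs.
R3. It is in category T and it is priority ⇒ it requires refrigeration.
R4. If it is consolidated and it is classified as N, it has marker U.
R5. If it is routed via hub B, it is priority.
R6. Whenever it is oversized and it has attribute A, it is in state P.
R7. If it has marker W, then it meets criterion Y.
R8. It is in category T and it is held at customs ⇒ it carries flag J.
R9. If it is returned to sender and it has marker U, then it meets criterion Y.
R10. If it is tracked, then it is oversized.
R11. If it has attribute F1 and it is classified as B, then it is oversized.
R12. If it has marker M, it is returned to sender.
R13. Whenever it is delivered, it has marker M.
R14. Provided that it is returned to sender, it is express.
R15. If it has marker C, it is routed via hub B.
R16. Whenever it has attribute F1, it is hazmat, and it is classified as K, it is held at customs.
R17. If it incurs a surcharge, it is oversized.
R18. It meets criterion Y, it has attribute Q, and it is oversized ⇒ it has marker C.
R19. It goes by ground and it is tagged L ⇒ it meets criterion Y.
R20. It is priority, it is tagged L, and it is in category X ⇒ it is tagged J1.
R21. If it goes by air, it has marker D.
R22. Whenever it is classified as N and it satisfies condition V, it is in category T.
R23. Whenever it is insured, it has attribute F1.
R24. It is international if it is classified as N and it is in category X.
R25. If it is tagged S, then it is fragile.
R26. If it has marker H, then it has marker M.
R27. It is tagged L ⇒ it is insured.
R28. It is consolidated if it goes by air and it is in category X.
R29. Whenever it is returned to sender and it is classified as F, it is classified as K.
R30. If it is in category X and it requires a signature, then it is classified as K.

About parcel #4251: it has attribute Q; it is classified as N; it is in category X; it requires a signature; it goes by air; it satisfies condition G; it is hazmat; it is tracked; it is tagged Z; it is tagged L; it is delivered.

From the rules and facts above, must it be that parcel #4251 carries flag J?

By R10 (it is tracked): it is oversized.
By R13 (it is delivered): it has marker M.
By R27 (it is tagged L): it is insured.
By R28 (it goes by air, it is in category X): it is consolidated.
By R30 (it is in category X, it requires a signature): it is classified as K.
By R4 (it is consolidated, it is classified as N): it has marker U.
By R12 (it has marker M): it is returned to sender.
By R23 (it is insured): it has attribute F1.
By R9 (it is returned to sender, it has marker U): it meets criterion Y.
By R16 (it has attribute F1, it is hazmat, it is classified as K): it is held at customs.
By R18 (it meets criterion Y, it has attribute Q, it is oversized): it has marker C.
By R15 (it has marker C): it is routed via hub B.
By R5 (it is routed via hub B): it is priority.
By R20 (it is priority, it is tagged L, it is in category X): it is tagged J1.
By R1 (it is tagged J1, it requires a signature): it is in category T.
By R8 (it is in category T, it is held at customs): it carries flag J.

Yes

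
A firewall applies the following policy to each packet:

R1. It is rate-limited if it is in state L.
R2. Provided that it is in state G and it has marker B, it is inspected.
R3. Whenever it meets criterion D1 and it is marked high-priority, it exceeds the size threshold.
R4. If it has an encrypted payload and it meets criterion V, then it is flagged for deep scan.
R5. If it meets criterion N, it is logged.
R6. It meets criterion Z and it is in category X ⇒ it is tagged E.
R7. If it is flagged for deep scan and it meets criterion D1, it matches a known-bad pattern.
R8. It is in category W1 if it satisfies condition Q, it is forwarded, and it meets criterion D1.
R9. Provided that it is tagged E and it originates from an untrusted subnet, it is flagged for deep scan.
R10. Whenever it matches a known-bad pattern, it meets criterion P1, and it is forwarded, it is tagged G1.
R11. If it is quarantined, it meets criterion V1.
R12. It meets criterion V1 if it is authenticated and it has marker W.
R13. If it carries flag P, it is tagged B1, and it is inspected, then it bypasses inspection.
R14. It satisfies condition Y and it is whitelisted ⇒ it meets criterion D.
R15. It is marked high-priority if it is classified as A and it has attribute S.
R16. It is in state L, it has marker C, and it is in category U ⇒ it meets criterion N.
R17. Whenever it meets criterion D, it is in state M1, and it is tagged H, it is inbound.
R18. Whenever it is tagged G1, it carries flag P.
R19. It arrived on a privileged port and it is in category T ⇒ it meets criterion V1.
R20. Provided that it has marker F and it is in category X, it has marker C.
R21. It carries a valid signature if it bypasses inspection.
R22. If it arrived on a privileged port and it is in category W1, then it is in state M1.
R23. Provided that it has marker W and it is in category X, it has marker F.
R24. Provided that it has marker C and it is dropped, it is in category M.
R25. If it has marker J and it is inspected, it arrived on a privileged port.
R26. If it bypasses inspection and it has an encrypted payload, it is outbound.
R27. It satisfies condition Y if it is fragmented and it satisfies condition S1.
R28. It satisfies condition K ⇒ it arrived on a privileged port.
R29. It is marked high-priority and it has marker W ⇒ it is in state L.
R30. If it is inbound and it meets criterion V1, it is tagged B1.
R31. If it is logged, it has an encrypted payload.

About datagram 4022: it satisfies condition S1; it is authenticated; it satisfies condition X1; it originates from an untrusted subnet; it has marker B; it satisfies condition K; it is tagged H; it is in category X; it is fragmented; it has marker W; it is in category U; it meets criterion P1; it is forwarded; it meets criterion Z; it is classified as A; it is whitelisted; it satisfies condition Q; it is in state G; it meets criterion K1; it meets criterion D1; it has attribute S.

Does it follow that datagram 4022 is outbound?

By R2 (it is in state G, it has marker B): it is inspected.
By R6 (it meets criterion Z, it is in category X): it is tagged E.
By R8 (it satisfies condition Q, it is forwarded, it meets criterion D1): it is in category W1.
By R9 (it is tagged E, it originates from an untrusted subnet): it is flagged for deep scan.
By R12 (it is authenticated, it has marker W): it meets criterion V1.
By R15 (it is classified as A, it has attribute S): it is marked high-priority.
By R23 (it has marker W, it is in category X): it has marker F.
By R27 (it is fragmented, it satisfies condition S1): it satisfies condition Y.
By R28 (it satisfies condition K): it arrived on a privileged port.
By R29 (it is marked high-priority, it has marker W): it is in state L.
By R7 (it is flagged for deep scan, it meets criterion D1): it matches a known-bad pattern.
By R10 (it matches a known-bad pattern, it meets criterion P1, it is forwarded): it is tagged G1.
By R14 (it satisfies condition Y, it is whitelisted): it meets criterion D.
By R18 (it is tagged G1): it carries flag P.
By R20 (it has marker F, it is in category X): it has marker C.
By R22 (it arrived on a privileged port, it is in category W1): it is in state M1.
By R16 (it is in state L, it has marker C, it is in category U): it meets criterion N.
By R17 (it meets criterion D, it is in state M1, it is tagged H): it is inbound.
By R30 (it is inbound, it meets criterion V1): it is tagged B1.
By R5 (it meets criterion N): it is logged.
By R13 (it carries flag P, it is tagged B1, it is inspected): it bypasses inspection.
By R31 (it is logged): it has an encrypted payload.
By R26 (it bypasses inspection, it has an encrypted payload): it is outbound.

Yes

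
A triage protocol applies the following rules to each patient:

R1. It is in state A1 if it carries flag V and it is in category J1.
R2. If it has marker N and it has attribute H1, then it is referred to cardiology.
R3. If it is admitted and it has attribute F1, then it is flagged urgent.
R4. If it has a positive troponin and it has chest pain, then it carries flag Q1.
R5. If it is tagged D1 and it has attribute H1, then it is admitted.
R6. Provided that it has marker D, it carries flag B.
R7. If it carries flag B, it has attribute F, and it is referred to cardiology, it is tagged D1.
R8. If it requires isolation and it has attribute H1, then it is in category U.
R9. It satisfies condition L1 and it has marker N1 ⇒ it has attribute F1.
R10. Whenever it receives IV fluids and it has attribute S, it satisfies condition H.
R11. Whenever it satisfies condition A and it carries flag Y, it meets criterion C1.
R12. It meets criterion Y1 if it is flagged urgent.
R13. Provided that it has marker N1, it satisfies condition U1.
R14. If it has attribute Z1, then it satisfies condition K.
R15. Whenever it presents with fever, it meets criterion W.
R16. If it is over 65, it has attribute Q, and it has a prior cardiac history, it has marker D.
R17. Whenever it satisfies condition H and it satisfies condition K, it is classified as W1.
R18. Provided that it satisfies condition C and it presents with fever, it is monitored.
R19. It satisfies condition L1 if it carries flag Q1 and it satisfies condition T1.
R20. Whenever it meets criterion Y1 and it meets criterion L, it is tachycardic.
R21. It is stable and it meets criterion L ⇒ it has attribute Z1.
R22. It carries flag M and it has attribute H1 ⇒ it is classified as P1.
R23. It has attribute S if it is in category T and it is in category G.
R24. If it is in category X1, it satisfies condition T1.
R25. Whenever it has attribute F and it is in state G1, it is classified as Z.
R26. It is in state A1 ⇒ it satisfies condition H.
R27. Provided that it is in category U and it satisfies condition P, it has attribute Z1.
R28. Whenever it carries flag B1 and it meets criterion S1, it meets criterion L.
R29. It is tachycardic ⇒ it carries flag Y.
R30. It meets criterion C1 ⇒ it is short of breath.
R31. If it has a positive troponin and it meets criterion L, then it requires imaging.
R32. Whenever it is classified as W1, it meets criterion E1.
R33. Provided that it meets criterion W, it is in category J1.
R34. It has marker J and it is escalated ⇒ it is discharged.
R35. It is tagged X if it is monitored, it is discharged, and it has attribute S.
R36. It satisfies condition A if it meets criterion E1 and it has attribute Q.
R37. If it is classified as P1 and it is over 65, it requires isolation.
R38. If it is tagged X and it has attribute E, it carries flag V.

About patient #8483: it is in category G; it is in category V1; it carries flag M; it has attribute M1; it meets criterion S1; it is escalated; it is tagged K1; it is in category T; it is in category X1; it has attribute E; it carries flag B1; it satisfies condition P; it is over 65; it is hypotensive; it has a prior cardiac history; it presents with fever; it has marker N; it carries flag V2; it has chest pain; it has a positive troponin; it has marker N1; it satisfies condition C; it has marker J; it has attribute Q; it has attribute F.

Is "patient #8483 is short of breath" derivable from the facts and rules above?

Forward chaining from the given facts derives: carries flag Q1, satisfies condition U1, meets criterion W, has marker D, is monitored, has attribute S, satisfies condition T1, meets criterion L, requires imaging, is in category J1, is discharged, is tagged X, carries flag V, is in state A1, carries flag B, satisfies condition L1, satisfies condition H, has attribute F1.
The only rule concluding "it is short of breath" is R30, which needs "it meets criterion C1"; that is never established.

No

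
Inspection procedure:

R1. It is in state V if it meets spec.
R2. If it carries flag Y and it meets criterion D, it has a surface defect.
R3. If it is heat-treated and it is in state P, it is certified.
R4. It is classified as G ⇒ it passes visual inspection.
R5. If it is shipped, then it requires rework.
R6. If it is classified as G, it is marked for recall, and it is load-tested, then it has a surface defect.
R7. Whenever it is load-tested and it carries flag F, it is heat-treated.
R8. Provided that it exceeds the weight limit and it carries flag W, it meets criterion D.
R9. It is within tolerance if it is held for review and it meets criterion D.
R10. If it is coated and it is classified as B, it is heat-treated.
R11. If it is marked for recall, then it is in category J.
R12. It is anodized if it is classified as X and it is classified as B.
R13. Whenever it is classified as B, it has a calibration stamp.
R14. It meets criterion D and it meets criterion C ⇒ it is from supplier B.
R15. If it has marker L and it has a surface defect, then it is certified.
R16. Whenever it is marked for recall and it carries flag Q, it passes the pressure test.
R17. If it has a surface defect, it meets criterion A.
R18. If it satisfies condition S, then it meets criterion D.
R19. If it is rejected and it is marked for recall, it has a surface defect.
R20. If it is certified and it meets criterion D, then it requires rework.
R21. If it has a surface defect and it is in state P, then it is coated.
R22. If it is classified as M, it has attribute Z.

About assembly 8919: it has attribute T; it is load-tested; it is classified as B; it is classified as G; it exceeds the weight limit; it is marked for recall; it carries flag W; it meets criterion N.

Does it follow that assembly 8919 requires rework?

No

Forward chaining from the given facts derives: passes visual inspection, has a surface defect, meets criterion D, is in category J, has a calibration stamp, meets criterion A.
Rules concluding "it requires rework": R5 needs "it is shipped"; R20 needs "it is certified" — none of these are established.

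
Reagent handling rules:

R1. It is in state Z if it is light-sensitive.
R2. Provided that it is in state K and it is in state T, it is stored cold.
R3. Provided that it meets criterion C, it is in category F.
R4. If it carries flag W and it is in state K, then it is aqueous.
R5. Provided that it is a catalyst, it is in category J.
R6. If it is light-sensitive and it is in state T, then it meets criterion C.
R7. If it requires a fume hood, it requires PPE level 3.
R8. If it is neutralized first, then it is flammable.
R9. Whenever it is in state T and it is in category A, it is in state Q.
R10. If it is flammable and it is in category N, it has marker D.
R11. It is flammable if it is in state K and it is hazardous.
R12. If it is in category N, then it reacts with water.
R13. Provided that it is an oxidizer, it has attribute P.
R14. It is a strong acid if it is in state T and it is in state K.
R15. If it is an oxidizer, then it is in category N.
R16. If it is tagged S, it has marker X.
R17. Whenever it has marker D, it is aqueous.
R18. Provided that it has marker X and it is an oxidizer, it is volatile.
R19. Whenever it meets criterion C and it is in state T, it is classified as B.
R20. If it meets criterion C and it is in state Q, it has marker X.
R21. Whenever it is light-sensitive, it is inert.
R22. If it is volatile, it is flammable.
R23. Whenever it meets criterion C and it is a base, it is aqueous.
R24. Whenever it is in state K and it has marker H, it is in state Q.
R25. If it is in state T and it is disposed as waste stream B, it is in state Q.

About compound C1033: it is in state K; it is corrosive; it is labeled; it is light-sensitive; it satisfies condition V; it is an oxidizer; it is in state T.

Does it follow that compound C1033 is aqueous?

Forward chaining from the given facts derives: is in state Z, is stored cold, meets criterion C, has attribute P, is a strong acid, is in category N, is classified as B, is inert, is in category F, reacts with water.
Rules concluding "it is aqueous": R4 needs "it carries flag W"; R17 needs "it has marker D"; R23 needs "it is a base" — none of these are established.

No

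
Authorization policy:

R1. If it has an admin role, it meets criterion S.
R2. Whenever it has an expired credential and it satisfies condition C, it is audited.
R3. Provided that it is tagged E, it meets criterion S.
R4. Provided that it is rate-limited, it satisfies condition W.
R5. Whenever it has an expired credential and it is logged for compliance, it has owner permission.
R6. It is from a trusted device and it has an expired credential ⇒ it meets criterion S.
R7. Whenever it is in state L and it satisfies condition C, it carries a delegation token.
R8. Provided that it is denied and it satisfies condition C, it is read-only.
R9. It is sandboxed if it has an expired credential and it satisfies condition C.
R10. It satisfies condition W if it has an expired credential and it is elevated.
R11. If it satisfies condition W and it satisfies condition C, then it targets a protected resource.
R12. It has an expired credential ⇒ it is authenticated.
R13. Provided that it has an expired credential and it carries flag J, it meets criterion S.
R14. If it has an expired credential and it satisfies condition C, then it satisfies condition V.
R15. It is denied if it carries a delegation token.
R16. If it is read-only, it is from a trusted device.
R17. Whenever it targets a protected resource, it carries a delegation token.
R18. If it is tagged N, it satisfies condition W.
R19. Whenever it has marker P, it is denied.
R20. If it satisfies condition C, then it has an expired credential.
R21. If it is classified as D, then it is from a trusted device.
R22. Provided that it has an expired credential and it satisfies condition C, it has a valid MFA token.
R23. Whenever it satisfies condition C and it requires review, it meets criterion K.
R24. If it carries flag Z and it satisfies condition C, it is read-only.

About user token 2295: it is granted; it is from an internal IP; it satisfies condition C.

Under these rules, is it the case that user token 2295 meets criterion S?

No

Forward chaining from the given facts derives: has an expired credential, has a valid MFA token, is audited, is sandboxed, is authenticated, satisfies condition V.
Rules concluding "it meets criterion S": R1 needs "it has an admin role"; R3 needs "it is tagged E"; R6 needs "it is from a trusted device"; R13 needs "it carries flag J" — none of these are established.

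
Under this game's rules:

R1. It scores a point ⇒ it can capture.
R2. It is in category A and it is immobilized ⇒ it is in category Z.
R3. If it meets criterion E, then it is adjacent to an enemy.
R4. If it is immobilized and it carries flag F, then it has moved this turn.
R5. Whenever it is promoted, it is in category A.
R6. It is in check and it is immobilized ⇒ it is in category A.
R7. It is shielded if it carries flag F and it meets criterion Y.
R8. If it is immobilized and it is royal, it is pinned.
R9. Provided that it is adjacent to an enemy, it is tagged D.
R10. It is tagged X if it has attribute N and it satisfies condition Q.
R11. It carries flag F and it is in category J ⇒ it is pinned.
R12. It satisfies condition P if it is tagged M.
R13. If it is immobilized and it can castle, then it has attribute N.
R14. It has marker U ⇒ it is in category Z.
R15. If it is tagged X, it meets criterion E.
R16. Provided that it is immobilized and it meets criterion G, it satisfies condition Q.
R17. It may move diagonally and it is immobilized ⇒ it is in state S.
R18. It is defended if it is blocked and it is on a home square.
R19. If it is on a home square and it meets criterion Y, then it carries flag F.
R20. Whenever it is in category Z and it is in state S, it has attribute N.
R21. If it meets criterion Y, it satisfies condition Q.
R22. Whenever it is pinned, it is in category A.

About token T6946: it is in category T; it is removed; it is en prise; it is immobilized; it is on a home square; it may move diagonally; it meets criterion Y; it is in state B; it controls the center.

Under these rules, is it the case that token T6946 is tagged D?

Forward chaining from the given facts derives: is in state S, carries flag F, satisfies condition Q, has moved this turn, is shielded.
The only rule concluding "it is tagged D" is R9, which needs "it is adjacent to an enemy"; that is never established.

No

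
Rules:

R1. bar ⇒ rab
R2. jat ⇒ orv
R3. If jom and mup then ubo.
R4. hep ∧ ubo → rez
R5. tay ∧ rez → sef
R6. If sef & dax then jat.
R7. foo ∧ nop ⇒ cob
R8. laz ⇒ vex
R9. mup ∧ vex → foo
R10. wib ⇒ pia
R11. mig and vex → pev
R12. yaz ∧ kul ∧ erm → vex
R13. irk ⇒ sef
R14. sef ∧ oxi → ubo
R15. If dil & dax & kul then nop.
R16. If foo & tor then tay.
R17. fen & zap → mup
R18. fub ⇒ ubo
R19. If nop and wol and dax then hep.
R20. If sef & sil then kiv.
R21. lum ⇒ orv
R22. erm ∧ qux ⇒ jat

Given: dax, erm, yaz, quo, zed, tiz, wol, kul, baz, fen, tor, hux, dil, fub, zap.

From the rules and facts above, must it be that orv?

Yes

vex  (by R12: yaz, kul, erm)
nop  (by R15: dil, dax, kul)
mup  (by R17: fen, zap)
ubo  (by R18: fub)
hep  (by R19: nop, wol, dax)
rez  (by R4: hep, ubo)
foo  (by R9: mup, vex)
tay  (by R16: foo, tor)
sef  (by R5: tay, rez)
jat  (by R6: sef, dax)
orv  (by R2: jat)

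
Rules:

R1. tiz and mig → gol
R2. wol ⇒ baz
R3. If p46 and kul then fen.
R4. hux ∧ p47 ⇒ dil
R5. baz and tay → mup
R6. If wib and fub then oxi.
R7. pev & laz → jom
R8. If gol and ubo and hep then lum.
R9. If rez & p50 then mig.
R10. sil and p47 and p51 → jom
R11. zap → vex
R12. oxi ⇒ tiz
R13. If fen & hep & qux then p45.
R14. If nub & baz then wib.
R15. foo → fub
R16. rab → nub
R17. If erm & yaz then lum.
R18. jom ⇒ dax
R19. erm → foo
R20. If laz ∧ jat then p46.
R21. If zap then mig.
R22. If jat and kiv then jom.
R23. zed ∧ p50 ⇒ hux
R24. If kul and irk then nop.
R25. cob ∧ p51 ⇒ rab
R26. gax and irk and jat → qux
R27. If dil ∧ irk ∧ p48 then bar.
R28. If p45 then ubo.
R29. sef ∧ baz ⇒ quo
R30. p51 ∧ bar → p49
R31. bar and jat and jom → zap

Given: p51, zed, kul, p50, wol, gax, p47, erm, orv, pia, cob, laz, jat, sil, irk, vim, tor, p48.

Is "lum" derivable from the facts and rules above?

No

Forward chaining from the given facts derives: baz, jom, dax, foo, p46, hux, nop, rab, qux, fen, dil, fub, nub, bar, p49, zap, vex, wib, mig, oxi, tiz, gol.
Rules concluding lum: R8 needs ubo; R17 needs yaz — none of these are established.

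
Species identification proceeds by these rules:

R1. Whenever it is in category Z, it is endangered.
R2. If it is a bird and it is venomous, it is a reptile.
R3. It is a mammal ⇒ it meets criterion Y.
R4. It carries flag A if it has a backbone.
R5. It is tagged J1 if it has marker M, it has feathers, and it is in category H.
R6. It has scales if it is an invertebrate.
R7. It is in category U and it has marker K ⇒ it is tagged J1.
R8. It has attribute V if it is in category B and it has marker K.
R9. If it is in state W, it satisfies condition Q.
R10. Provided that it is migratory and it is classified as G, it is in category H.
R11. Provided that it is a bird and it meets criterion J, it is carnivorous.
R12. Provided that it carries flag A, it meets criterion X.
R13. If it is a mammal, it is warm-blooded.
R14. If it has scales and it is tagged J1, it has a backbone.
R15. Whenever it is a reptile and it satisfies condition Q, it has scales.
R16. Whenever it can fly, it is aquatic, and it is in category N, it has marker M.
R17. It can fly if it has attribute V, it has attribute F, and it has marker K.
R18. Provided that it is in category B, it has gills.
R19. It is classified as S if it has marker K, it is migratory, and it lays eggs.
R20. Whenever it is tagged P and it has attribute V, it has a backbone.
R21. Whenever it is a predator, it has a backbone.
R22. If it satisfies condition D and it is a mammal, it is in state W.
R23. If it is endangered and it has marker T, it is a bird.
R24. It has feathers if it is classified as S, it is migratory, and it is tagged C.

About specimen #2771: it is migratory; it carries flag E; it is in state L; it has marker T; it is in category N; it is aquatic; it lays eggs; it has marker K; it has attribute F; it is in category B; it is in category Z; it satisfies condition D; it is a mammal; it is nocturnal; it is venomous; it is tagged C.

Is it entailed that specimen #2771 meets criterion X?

No

Forward chaining from the given facts derives: is endangered, meets criterion Y, has attribute V, is warm-blooded, can fly, has gills, is classified as S, is in state W, is a bird, has feathers, is a reptile, satisfies condition Q, has scales, has marker M.
The only rule concluding "it meets criterion X" is R12, which needs "it carries flag A"; that is never established.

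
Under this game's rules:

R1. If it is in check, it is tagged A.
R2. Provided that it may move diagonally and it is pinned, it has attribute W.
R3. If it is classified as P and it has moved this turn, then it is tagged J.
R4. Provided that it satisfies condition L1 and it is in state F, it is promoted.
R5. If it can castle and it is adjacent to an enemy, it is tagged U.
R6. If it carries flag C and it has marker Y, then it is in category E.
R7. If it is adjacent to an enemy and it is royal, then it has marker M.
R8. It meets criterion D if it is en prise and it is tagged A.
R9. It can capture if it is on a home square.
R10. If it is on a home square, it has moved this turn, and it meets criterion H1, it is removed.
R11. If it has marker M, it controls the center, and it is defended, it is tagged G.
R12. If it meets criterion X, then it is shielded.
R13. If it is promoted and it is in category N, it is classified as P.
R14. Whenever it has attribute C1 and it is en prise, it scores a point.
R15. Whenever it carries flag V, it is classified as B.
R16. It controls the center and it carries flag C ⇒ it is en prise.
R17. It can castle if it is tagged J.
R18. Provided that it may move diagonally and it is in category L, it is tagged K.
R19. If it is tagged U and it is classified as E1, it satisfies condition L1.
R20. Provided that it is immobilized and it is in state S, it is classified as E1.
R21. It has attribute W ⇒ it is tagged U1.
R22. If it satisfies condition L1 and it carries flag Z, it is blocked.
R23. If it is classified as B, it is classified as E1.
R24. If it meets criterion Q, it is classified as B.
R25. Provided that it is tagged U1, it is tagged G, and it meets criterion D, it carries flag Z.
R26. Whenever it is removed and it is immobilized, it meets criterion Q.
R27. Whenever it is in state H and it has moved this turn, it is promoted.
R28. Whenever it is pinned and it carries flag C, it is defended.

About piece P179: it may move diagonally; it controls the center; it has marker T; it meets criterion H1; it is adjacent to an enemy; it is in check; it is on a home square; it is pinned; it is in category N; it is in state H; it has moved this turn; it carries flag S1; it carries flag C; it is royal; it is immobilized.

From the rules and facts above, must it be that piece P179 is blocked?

By R1 (it is in check): it is tagged A.
By R2 (it may move diagonally, it is pinned): it has attribute W.
By R7 (it is adjacent to an enemy, it is royal): it has marker M.
By R10 (it is on a home square, it has moved this turn, it meets criterion H1): it is removed.
By R16 (it controls the center, it carries flag C): it is en prise.
By R21 (it has attribute W): it is tagged U1.
By R26 (it is removed, it is immobilized): it meets criterion Q.
By R27 (it is in state H, it has moved this turn): it is promoted.
By R28 (it is pinned, it carries flag C): it is defended.
By R8 (it is en prise, it is tagged A): it meets criterion D.
By R11 (it has marker M, it controls the center, it is defended): it is tagged G.
By R13 (it is promoted, it is in category N): it is classified as P.
By R24 (it meets criterion Q): it is classified as B.
By R25 (it is tagged U1, it is tagged G, it meets criterion D): it carries flag Z.
By R3 (it is classified as P, it has moved this turn): it is tagged J.
By R17 (it is tagged J): it can castle.
By R23 (it is classified as B): it is classified as E1.
By R5 (it can castle, it is adjacent to an enemy): it is tagged U.
By R19 (it is tagged U, it is classified as E1): it satisfies condition L1.
By R22 (it satisfies condition L1, it carries flag Z): it is blocked.

Yes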